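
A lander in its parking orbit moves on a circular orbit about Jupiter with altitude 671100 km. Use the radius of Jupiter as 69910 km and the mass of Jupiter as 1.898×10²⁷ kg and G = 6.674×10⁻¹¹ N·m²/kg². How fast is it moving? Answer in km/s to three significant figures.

μ = GM = 6.674×10⁻¹¹ × 1.898×10²⁷ = 1.267×10¹⁷ m³/s².
r = 69910 + 671100 = 741010 km = 7.4101×10⁸ m.
For a circular orbit v = √(μ/r) = √(1.267×10¹⁷ / 7.410×10⁸) = √(1.709×10⁸) = 13070 m/s.
That is 13.07 km/s.

v ≈ 13.1 km/s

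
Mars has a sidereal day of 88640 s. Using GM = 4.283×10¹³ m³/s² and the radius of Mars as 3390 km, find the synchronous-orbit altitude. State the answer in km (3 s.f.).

h_sync ≈ 17000 km

A synchronous orbit has period T, so by Kepler's third law a = (μT²/4π²)^(1/3).
μT²/4π² = 4.283×10¹³ × (8.864×10⁴)² / 39.48 = 8.524×10²¹ m³.
a = 2.043×10⁷ m = 20428 km.
Altitude h = a − R = 20428 − 3390 = 17038 km.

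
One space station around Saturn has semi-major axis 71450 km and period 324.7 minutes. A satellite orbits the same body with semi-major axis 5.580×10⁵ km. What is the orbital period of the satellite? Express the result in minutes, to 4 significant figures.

T₂ ≈ 7086 minutes

Kepler's third law: T² ∝ a³, so T₂ = T₁ (a₂/a₁)^(3/2).
a₂/a₁ = 7.810, (a₂/a₁)^(3/2) = 21.82.
T₂ = 324.7 × 21.82 = 7086 minutes.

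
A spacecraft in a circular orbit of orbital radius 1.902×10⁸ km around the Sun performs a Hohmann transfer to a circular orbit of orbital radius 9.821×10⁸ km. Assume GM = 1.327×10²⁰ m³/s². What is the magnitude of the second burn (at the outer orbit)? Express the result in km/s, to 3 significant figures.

Δv ≈ 5.00 km/s

r₁ = 1.902×10⁸ km = 1.902×10¹¹ m.
r₂ = 9.821×10⁸ km = 9.821×10¹¹ m.
Transfer ellipse a_t = (r₁ + r₂)/2 = 5.862×10¹¹ m.
At r₁: circular v_c1 = √(μ/r₁) = 26410 m/s; transfer-perihelion v_p = √[μ(2/r₁ − 1/a_t)] = 34190 m/s.
At r₂: circular v_c2 = √(μ/r₂) = 11620 m/s; transfer-aphelion v_a = √[μ(2/r₂ − 1/a_t)] = 6622 m/s.
Δv₂ = v_c2 − v_a = 5003 m/s.
= 5.003 km/s.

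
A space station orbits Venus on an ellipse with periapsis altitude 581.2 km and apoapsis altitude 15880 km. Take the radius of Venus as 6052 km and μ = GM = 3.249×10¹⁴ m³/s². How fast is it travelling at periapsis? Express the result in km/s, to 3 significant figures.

v ≈ 8.67 km/s

r_p = 6052 + 581.2 = 6633.2 km = 6.6332×10⁶ m.
r_a = 6052 + 15880 = 21932 km = 2.1932×10⁷ m.
Semi-major axis a = (r_p + r_a)/2 = 14283 km = 1.428×10⁷ m.
Vis-viva: v² = μ(2/r − 1/a) = 3.249×10¹⁴ × (3.015×10⁻⁷ − 7.002×10⁻⁸) = 7.521×10⁷ m²/s².
v = 8673 m/s = 8.673 km/s.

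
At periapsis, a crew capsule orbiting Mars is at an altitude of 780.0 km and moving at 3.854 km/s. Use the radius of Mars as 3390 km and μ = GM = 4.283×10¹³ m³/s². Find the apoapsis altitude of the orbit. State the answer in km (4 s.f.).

r_p = 3390 + 780.0 = 4170.0 km = 4.170×10⁶ m.
Specific energy ε = v²/2 − μ/r = -2.844×10⁶ J/kg, so a = −μ/(2ε) = 7.529×10⁶ m.
The apsides satisfy r_p + r_a = 2a, so the apoapsis radius is 2a − r_p = 1.089×10⁷ m = 10888 km.
Apoapsis altitude = 10888 − 3390 = 7498.1 km.

apoapsis altitude ≈ 7498 km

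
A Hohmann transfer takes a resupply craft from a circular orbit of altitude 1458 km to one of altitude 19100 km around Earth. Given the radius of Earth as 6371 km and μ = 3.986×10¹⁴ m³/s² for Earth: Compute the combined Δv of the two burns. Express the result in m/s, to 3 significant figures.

r₁ = 6371 + 1458 = 7829.0 km = 7.8290×10⁶ m.
r₂ = 6371 + 19100 = 25471 km = 2.5471×10⁷ m.
Transfer ellipse a_t = (r₁ + r₂)/2 = 1.665×10⁷ m.
At r₁: circular v_c1 = √(μ/r₁) = 7135 m/s; transfer-perigee v_p = √[μ(2/r₁ − 1/a_t)] = 8825 m/s.
Δv₁ = v_p − v_c1 = 1690 m/s.
At r₂: circular v_c2 = √(μ/r₂) = 3956 m/s; transfer-apogee v_a = √[μ(2/r₂ − 1/a_t)] = 2713 m/s.
Δv₂ = v_c2 − v_a = 1243 m/s.
Total Δv = Δv₁ + Δv₂ = 2933 m/s.

Δv_total ≈ 2930 m/s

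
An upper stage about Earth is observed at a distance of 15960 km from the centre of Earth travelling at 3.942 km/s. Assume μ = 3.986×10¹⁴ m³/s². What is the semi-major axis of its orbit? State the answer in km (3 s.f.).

a ≈ 11600 km

r = 1.596×10⁷ m.
Specific orbital energy ε = v²/2 − μ/r = (3942)²/2 − 3.986×10¹⁴/1.596×10⁷ = -1.721×10⁷ J/kg.
Since ε = −μ/(2a), a = −μ/(2ε) = 1.158×10⁷ m = 11584 km.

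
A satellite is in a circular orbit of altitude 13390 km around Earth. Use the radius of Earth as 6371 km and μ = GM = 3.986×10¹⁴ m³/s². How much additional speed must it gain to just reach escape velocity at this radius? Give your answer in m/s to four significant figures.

Δv ≈ 1860 m/s

r = 6371 + 13390 = 19761 km = 1.9761×10⁷ m.
Circular speed v_c = √(μ/r) = 4491 m/s.
Escape speed v_esc = √(2μ/r) = √2 × v_c = 6352 m/s.
Δv = v_esc − v_c = 1860 m/s.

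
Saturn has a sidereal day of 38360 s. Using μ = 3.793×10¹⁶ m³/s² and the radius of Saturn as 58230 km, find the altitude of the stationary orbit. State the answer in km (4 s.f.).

h_sync ≈ 54000 km

A synchronous orbit has period T, so by Kepler's third law a = (μT²/4π²)^(1/3).
μT²/4π² = 3.793×10¹⁶ × (3.836×10⁴)² / 39.48 = 1.414×10²⁴ m³.
a = 1.122×10⁸ m = 1.1223×10⁵ km.
Altitude h = a − R = 1.1223×10⁵ − 58230 = 54005 km.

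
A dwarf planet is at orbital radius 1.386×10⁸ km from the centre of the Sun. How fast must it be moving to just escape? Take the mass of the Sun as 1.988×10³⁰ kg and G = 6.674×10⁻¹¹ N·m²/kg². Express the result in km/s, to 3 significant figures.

v_esc ≈ 43.8 km/s

μ = GM = 6.674×10⁻¹¹ × 1.988×10³⁰ = 1.327×10²⁰ m³/s².
r = 1.386×10⁸ km = 1.386×10¹¹ m.
Escape speed v_esc = √(2μ/r) = √(2 × 1.327×10²⁰ / 1.386×10¹¹) = √(1.915×10⁹) = 43760 m/s.
= 43.76 km/s.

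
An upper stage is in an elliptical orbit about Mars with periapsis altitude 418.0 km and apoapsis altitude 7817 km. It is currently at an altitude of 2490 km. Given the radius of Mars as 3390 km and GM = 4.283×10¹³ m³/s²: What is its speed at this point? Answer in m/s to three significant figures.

r_p = 3390 + 418.0 = 3808.0 km = 3.8080×10⁶ m.
r_a = 3390 + 7817 = 11207 km = 1.1207×10⁷ m.
r = 3390 + 2490 = 5880.0 km = 5.880×10⁶ m.
Semi-major axis a = (r_p + r_a)/2 = 7507.5 km = 7.508×10⁶ m.
Vis-viva: v² = μ(2/r − 1/a) = 4.283×10¹³ × (3.401×10⁻⁷ − 1.332×10⁻⁷) = 8.863×10⁶ m²/s².
v = 2977 m/s.

v ≈ 2980 m/s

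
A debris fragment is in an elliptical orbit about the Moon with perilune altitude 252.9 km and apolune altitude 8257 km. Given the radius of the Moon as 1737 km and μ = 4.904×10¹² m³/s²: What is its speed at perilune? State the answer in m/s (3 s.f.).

v ≈ 2030 m/s

r_p = 1737 + 252.9 = 1989.9 km = 1.9899×10⁶ m.
r_a = 1737 + 8257 = 9994.0 km = 9.9940×10⁶ m.
Semi-major axis a = (r_p + r_a)/2 = 5991.9 km = 5.992×10⁶ m.
Vis-viva: v² = μ(2/r − 1/a) = 4.904×10¹² × (1.005×10⁻⁶ − 1.669×10⁻⁷) = 4.110×10⁶ m²/s².
v = 2027 m/s.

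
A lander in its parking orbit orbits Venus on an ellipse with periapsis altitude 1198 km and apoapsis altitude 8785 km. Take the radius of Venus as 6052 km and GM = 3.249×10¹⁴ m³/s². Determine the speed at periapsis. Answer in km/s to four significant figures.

r_p = 6052 + 1198 = 7250.0 km = 7.2500×10⁶ m.
r_a = 6052 + 8785 = 14837 km = 1.4837×10⁷ m.
Semi-major axis a = (r_p + r_a)/2 = 11044 km = 1.104×10⁷ m.
Vis-viva: v² = μ(2/r − 1/a) = 3.249×10¹⁴ × (2.759×10⁻⁷ − 9.055×10⁻⁸) = 6.021×10⁷ m²/s².
v = 7759 m/s = 7.759 km/s.

v ≈ 7.759 km/s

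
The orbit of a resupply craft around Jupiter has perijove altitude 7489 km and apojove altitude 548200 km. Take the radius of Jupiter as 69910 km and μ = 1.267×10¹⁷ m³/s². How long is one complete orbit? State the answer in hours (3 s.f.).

r_p = 69910 + 7489 = 77399 km = 7.7399×10⁷ m.
r_a = 69910 + 548200 = 618110 km = 6.1811×10⁸ m.
Semi-major axis a = (r_p + r_a)/2 = (77399 + 6.1811×10⁵)/2 = 3.4775×10⁵ km = 3.478×10⁸ m.
By Kepler's third law T = 2π√(a³/μ) = 2π × 1.822×10⁴ = 1.145×10⁵ s.
= 31.80 hours.

T ≈ 31.8 hours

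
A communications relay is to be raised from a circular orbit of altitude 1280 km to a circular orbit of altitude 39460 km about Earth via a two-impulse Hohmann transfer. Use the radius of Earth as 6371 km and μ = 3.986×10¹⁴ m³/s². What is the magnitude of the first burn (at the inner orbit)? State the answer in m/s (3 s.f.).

Δv ≈ 2230 m/s

r₁ = 6371 + 1280 = 7651.0 km = 7.6510×10⁶ m.
r₂ = 6371 + 39460 = 45831 km = 4.5831×10⁷ m.
Transfer ellipse a_t = (r₁ + r₂)/2 = 2.674×10⁷ m.
At r₁: circular v_c1 = √(μ/r₁) = 7218 m/s; transfer-perigee v_p = √[μ(2/r₁ − 1/a_t)] = 9449 m/s.
Δv₁ = v_p − v_c1 = 2231 m/s.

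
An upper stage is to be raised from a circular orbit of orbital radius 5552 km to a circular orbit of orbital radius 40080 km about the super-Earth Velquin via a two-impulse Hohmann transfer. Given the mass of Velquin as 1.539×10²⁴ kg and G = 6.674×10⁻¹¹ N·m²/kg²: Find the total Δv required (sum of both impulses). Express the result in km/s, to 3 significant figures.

μ = GM = 6.674×10⁻¹¹ × 1.539×10²⁴ = 1.027×10¹⁴ m³/s².
r₁ = 5552 km = 5.552×10⁶ m.
r₂ = 40080 km = 4.008×10⁷ m.
Transfer ellipse a_t = (r₁ + r₂)/2 = 2.282×10⁷ m.
At r₁: circular v_c1 = √(μ/r₁) = 4301 m/s; transfer-periapsis v_p = √[μ(2/r₁ − 1/a_t)] = 5701 m/s.
Δv₁ = v_p − v_c1 = 1400 m/s.
At r₂: circular v_c2 = √(μ/r₂) = 1601 m/s; transfer-apoapsis v_a = √[μ(2/r₂ − 1/a_t)] = 789.7 m/s.
Δv₂ = v_c2 − v_a = 811.2 m/s.
Total Δv = Δv₁ + Δv₂ = 2211 m/s = 2.211 km/s.

Δv_total ≈ 2.21 km/s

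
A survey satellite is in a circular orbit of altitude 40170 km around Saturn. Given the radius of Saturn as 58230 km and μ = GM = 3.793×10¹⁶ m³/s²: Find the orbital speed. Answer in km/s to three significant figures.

v ≈ 19.6 km/s

r = 58230 + 40170 = 98400 km = 9.8400×10⁷ m.
For a circular orbit v = √(μ/r) = √(3.793×10¹⁶ / 9.840×10⁷) = √(3.855×10⁸) = 19630 m/s.
That is 19.63 km/s.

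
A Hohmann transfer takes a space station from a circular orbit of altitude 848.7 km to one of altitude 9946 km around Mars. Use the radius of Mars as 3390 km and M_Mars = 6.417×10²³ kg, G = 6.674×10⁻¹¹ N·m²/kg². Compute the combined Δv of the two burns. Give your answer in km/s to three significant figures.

μ = GM = 6.674×10⁻¹¹ × 6.417×10²³ = 4.283×10¹³ m³/s².
r₁ = 3390 + 848.7 = 4238.7 km = 4.2387×10⁶ m.
r₂ = 3390 + 9946 = 13336 km = 1.3336×10⁷ m.
Transfer ellipse a_t = (r₁ + r₂)/2 = 8.787×10⁶ m.
At r₁: circular v_c1 = √(μ/r₁) = 3179 m/s; transfer-periapsis v_p = √[μ(2/r₁ − 1/a_t)] = 3916 m/s.
Δv₁ = v_p − v_c1 = 737.2 m/s.
At r₂: circular v_c2 = √(μ/r₂) = 1792 m/s; transfer-apoapsis v_a = √[μ(2/r₂ − 1/a_t)] = 1245 m/s.
Δv₂ = v_c2 − v_a = 547.4 m/s.
Total Δv = Δv₁ + Δv₂ = 1285 m/s = 1.285 km/s.

Δv_total ≈ 1.28 km/s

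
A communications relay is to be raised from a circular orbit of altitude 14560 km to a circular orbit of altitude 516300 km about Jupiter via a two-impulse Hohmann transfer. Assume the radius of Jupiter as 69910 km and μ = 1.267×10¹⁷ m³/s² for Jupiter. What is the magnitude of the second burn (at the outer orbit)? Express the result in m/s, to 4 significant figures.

r₁ = 69910 + 14560 = 84470 km = 8.4470×10⁷ m.
r₂ = 69910 + 516300 = 586210 km = 5.8621×10⁸ m.
Transfer ellipse a_t = (r₁ + r₂)/2 = 3.353×10⁸ m.
At r₁: circular v_c1 = √(μ/r₁) = 38730 m/s; transfer-perijove v_p = √[μ(2/r₁ − 1/a_t)] = 51210 m/s.
At r₂: circular v_c2 = √(μ/r₂) = 14700 m/s; transfer-apojove v_a = √[μ(2/r₂ − 1/a_t)] = 7379 m/s.
Δv₂ = v_c2 − v_a = 7323 m/s.

Δv ≈ 7323 m/s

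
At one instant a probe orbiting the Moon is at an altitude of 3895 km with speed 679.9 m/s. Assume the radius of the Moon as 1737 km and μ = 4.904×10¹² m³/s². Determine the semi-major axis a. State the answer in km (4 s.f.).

a ≈ 3834 km

r = 1737 + 3895 = 5632.0 km = 5.632×10⁶ m.
Specific orbital energy ε = v²/2 − μ/r = (679.9)²/2 − 4.904×10¹²/5.632×10⁶ = -6.396×10⁵ J/kg.
Since ε = −μ/(2a), a = −μ/(2ε) = 3.834×10⁶ m = 3833.6 km.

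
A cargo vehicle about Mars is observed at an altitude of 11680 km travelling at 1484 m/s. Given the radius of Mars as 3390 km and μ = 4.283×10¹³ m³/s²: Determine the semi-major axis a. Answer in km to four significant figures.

r = 3390 + 11680 = 15070 km = 1.507×10⁷ m.
Vis-viva rearranged: 1/a = 2/r − v²/μ = 1.327×10⁻⁷ − 5.142×10⁻⁸ = 8.130×10⁻⁸ m⁻¹.
a = 1.230×10⁷ m = 12301 km.

a ≈ 12300 km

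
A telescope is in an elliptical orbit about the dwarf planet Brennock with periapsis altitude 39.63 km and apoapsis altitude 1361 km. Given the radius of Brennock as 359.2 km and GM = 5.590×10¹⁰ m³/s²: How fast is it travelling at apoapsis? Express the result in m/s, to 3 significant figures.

r_p = 359.2 + 39.63 = 398.83 km = 3.9883×10⁵ m.
r_a = 359.2 + 1361 = 1720.2 km = 1.7202×10⁶ m.
Semi-major axis a = (r_p + r_a)/2 = 1059.5 km = 1.060×10⁶ m.
Vis-viva: v² = μ(2/r − 1/a) = 5.590×10¹⁰ × (1.163×10⁻⁶ − 9.438×10⁻⁷) = 1.223×10⁴ m²/s².
v = 110.6 m/s.

v ≈ 111 m/s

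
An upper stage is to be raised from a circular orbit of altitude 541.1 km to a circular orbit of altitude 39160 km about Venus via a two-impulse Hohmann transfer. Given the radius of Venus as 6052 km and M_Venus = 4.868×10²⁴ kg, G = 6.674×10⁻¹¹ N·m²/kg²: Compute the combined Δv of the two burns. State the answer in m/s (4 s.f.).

μ = GM = 6.674×10⁻¹¹ × 4.868×10²⁴ = 3.249×10¹⁴ m³/s².
r₁ = 6052 + 541.1 = 6593.1 km = 6.5931×10⁶ m.
r₂ = 6052 + 39160 = 45212 km = 4.5212×10⁷ m.
Transfer ellipse a_t = (r₁ + r₂)/2 = 2.590×10⁷ m.
At r₁: circular v_c1 = √(μ/r₁) = 7020 m/s; transfer-periapsis v_p = √[μ(2/r₁ − 1/a_t)] = 9274 m/s.
Δv₁ = v_p − v_c1 = 2254 m/s.
At r₂: circular v_c2 = √(μ/r₂) = 2681 m/s; transfer-apoapsis v_a = √[μ(2/r₂ − 1/a_t)] = 1352 m/s.
Δv₂ = v_c2 − v_a = 1328 m/s.
Total Δv = Δv₁ + Δv₂ = 3583 m/s.

Δv_total ≈ 3583 m/s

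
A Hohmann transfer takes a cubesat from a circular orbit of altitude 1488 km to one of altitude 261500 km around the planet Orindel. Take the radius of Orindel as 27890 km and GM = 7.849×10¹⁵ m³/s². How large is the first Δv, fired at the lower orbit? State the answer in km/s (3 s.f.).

Δv ≈ 5.68 km/s

r₁ = 27890 + 1488 = 29378 km = 2.9378×10⁷ m.
r₂ = 27890 + 261500 = 289390 km = 2.8939×10⁸ m.
Transfer ellipse a_t = (r₁ + r₂)/2 = 1.594×10⁸ m.
At r₁: circular v_c1 = √(μ/r₁) = 16350 m/s; transfer-periapsis v_p = √[μ(2/r₁ − 1/a_t)] = 22020 m/s.
Δv₁ = v_p − v_c1 = 5680 m/s.
= 5.680 km/s.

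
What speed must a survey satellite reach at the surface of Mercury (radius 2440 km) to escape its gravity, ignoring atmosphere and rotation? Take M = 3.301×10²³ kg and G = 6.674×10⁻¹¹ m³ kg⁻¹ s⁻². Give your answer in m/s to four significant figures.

μ = GM = 6.674×10⁻¹¹ × 3.301×10²³ = 2.203×10¹³ m³/s².
r = R = 2.440×10⁶ m.
Escape speed v_esc = √(2μ/r) = √(2 × 2.203×10¹³ / 2.440×10⁶) = √(1.806×10⁷) = 4249 m/s.

v_esc ≈ 4249 m/s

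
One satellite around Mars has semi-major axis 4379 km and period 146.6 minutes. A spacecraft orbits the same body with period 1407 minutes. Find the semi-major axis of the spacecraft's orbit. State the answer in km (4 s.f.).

Kepler's third law: a³ ∝ T², so a₂ = a₁ (T₂/T₁)^(2/3).
T₂/T₁ = 9.598, (T₂/T₁)^(2/3) = 4.516.
a₂ = 4379 × 4.516 = 19780 km.

a₂ ≈ 19780 km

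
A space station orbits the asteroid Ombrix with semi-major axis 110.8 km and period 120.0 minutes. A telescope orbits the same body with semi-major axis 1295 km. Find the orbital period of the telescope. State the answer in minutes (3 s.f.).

Kepler's third law: T² ∝ a³, so T₂ = T₁ (a₂/a₁)^(3/2).
a₂/a₁ = 11.69, (a₂/a₁)^(3/2) = 39.96.
T₂ = 120.0 × 39.96 = 4795 minutes.

T₂ ≈ 4790 minutes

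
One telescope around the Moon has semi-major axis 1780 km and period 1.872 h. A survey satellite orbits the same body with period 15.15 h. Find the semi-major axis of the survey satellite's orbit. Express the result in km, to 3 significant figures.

Kepler's third law: a³ ∝ T², so a₂ = a₁ (T₂/T₁)^(2/3).
T₂/T₁ = 8.093, (T₂/T₁)^(2/3) = 4.031.
a₂ = 1780 × 4.031 = 7175 km.

a₂ ≈ 7180 km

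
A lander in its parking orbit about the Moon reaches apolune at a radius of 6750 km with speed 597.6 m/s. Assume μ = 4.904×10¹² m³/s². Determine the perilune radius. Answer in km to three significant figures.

r_a = 6.750×10⁶ m.
Specific energy ε = v²/2 − μ/r = -5.480×10⁵ J/kg, so a = −μ/(2ε) = 4.475×10⁶ m.
The apsides satisfy r_p + r_a = 2a, so the perilune radius is 2a − r_a = 2.200×10⁶ m = 2199.6 km.

perilune radius ≈ 2200 km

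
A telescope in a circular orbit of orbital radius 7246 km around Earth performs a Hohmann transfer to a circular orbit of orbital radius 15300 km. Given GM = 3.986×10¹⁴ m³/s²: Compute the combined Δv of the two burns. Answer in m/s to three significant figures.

Δv_total ≈ 2240 m/s

r₁ = 7246 km = 7.246×10⁶ m.
r₂ = 15300 km = 1.530×10⁷ m.
Transfer ellipse a_t = (r₁ + r₂)/2 = 1.127×10⁷ m.
At r₁: circular v_c1 = √(μ/r₁) = 7417 m/s; transfer-perigee v_p = √[μ(2/r₁ − 1/a_t)] = 8641 m/s.
Δv₁ = v_p − v_c1 = 1224 m/s.
At r₂: circular v_c2 = √(μ/r₂) = 5104 m/s; transfer-apogee v_a = √[μ(2/r₂ − 1/a_t)] = 4092 m/s.
Δv₂ = v_c2 − v_a = 1012 m/s.
Total Δv = Δv₁ + Δv₂ = 2236 m/s.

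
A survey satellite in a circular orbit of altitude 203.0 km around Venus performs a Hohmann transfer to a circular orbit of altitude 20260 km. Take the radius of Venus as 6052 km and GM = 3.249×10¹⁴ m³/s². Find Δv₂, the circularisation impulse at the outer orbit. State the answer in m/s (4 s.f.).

Δv ≈ 1336 m/s

r₁ = 6052 + 203.0 = 6255.0 km = 6.2550×10⁶ m.
r₂ = 6052 + 20260 = 26312 km = 2.6312×10⁷ m.
Transfer ellipse a_t = (r₁ + r₂)/2 = 1.628×10⁷ m.
At r₁: circular v_c1 = √(μ/r₁) = 7207 m/s; transfer-periapsis v_p = √[μ(2/r₁ − 1/a_t)] = 9161 m/s.
At r₂: circular v_c2 = √(μ/r₂) = 3514 m/s; transfer-apoapsis v_a = √[μ(2/r₂ − 1/a_t)] = 2178 m/s.
Δv₂ = v_c2 − v_a = 1336 m/s.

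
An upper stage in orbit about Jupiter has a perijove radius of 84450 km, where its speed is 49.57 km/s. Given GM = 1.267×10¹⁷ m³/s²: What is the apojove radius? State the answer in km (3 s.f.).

apojove radius ≈ 3.82×10⁵ km

r_p = 8.445×10⁷ m.
Specific energy ε = v²/2 − μ/r = -2.717×10⁸ J/kg, so a = −μ/(2ε) = 2.332×10⁸ m.
The apsides satisfy r_p + r_a = 2a, so the apojove radius is 2a − r_p = 3.819×10⁸ m = 3.8187×10⁵ km.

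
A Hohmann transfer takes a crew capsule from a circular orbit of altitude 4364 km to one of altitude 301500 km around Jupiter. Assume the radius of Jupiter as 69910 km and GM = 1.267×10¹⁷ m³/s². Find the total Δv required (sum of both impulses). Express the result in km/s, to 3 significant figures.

Δv_total ≈ 19.8 km/s

r₁ = 69910 + 4364 = 74274 km = 7.4274×10⁷ m.
r₂ = 69910 + 301500 = 371410 km = 3.7141×10⁸ m.
Transfer ellipse a_t = (r₁ + r₂)/2 = 2.228×10⁸ m.
At r₁: circular v_c1 = √(μ/r₁) = 41300 m/s; transfer-perijove v_p = √[μ(2/r₁ − 1/a_t)] = 53320 m/s.
Δv₁ = v_p − v_c1 = 12020 m/s.
At r₂: circular v_c2 = √(μ/r₂) = 18470 m/s; transfer-apojove v_a = √[μ(2/r₂ − 1/a_t)] = 10660 m/s.
Δv₂ = v_c2 − v_a = 7807 m/s.
Total Δv = Δv₁ + Δv₂ = 19830 m/s = 19.83 km/s.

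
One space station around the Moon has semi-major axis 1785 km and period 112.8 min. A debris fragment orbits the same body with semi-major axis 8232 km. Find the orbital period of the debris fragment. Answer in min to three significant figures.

T₂ ≈ 1120 min

Kepler's third law: T² ∝ a³, so T₂ = T₁ (a₂/a₁)^(3/2).
a₂/a₁ = 4.612, (a₂/a₁)^(3/2) = 9.904.
T₂ = 112.8 × 9.904 = 1117 min.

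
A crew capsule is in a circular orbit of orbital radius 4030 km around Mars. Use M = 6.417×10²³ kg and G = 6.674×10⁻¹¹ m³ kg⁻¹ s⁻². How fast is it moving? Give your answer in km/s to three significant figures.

v ≈ 3.26 km/s

μ = GM = 6.674×10⁻¹¹ × 6.417×10²³ = 4.283×10¹³ m³/s².
r = 4030 km = 4.030×10⁶ m.
For a circular orbit v = √(μ/r) = √(4.283×10¹³ / 4.030×10⁶) = √(1.063×10⁷) = 3260 m/s.
That is 3.260 km/s.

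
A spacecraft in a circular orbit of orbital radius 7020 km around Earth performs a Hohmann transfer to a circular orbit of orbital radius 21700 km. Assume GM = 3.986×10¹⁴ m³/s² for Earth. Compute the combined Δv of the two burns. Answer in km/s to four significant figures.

r₁ = 7020 km = 7.020×10⁶ m.
r₂ = 21700 km = 2.170×10⁷ m.
Transfer ellipse a_t = (r₁ + r₂)/2 = 1.436×10⁷ m.
At r₁: circular v_c1 = √(μ/r₁) = 7535 m/s; transfer-perigee v_p = √[μ(2/r₁ − 1/a_t)] = 9263 m/s.
Δv₁ = v_p − v_c1 = 1728 m/s.
At r₂: circular v_c2 = √(μ/r₂) = 4286 m/s; transfer-apogee v_a = √[μ(2/r₂ − 1/a_t)] = 2997 m/s.
Δv₂ = v_c2 − v_a = 1289 m/s.
Total Δv = Δv₁ + Δv₂ = 3017 m/s = 3.017 km/s.

Δv_total ≈ 3.017 km/s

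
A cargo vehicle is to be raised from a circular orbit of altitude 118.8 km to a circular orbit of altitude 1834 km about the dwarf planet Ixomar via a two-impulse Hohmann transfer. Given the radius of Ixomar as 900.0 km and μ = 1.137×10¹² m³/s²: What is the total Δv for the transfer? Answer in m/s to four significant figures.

r₁ = 900.0 + 118.8 = 1018.8 km = 1.0188×10⁶ m.
r₂ = 900.0 + 1834 = 2734.0 km = 2.7340×10⁶ m.
Transfer ellipse a_t = (r₁ + r₂)/2 = 1.876×10⁶ m.
At r₁: circular v_c1 = √(μ/r₁) = 1056 m/s; transfer-periapsis v_p = √[μ(2/r₁ − 1/a_t)] = 1275 m/s.
Δv₁ = v_p − v_c1 = 218.8 m/s.
At r₂: circular v_c2 = √(μ/r₂) = 644.9 m/s; transfer-apoapsis v_a = √[μ(2/r₂ − 1/a_t)] = 475.2 m/s.
Δv₂ = v_c2 − v_a = 169.7 m/s.
Total Δv = Δv₁ + Δv₂ = 388.5 m/s.

Δv_total ≈ 388.5 m/s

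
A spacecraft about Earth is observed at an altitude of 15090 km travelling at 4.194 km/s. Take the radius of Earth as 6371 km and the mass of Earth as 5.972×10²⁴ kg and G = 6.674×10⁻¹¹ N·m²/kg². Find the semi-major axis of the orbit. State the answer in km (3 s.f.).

μ = GM = 6.674×10⁻¹¹ × 5.972×10²⁴ = 3.986×10¹⁴ m³/s².
r = 6371 + 15090 = 21461 km = 2.146×10⁷ m.
Specific orbital energy ε = v²/2 − μ/r = (4194)²/2 − 3.986×10¹⁴/2.146×10⁷ = -9.777×10⁶ J/kg.
Since ε = −μ/(2a), a = −μ/(2ε) = 2.038×10⁷ m = 20383 km.

a ≈ 20400 km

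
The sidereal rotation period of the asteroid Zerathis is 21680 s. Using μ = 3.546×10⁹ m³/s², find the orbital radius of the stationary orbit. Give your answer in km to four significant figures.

A synchronous orbit has period T, so by Kepler's third law a = (μT²/4π²)^(1/3).
μT²/4π² = 3.546×10⁹ × (2.168×10⁴)² / 39.48 = 4.222×10¹⁶ m³.
a = 3.482×10⁵ m = 348.20 km.

r_sync ≈ 348.2 km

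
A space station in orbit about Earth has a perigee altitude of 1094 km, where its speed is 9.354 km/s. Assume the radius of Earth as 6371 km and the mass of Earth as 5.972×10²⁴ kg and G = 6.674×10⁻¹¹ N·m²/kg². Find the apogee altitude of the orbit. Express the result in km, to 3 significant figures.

apogee altitude ≈ 27500 km

μ = GM = 6.674×10⁻¹¹ × 5.972×10²⁴ = 3.986×10¹⁴ m³/s².
r_p = 6371 + 1094 = 7465.0 km = 7.465×10⁶ m.
Specific energy ε = v²/2 − μ/r = -9.643×10⁶ J/kg, so a = −μ/(2ε) = 2.067×10⁷ m.
The apsides satisfy r_p + r_a = 2a, so the apogee radius is 2a − r_p = 3.387×10⁷ m = 33866 km.
Apogee altitude = 33866 − 6371 = 27495 km.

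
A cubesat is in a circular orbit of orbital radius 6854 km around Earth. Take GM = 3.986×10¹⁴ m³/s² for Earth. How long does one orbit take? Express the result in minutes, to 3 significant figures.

r = 6854 km = 6.854×10⁶ m.
Kepler's third law: T = 2π√(r³/μ) = 2π√((6.854×10⁶)³ / 3.986×10¹⁴).
r³/μ = 8.078×10⁵ s², so T = 2π × 8.988×10² = 5.647×10³ s.
Converting: 5.647×10³ s ÷ 60.00 = 94.12 minutes.

T ≈ 94.1 minutes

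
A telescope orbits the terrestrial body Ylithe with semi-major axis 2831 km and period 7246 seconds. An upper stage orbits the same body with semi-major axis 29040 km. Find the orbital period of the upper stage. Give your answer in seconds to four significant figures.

Kepler's third law: T² ∝ a³, so T₂ = T₁ (a₂/a₁)^(3/2).
a₂/a₁ = 10.26, (a₂/a₁)^(3/2) = 32.85.
T₂ = 7246 × 32.85 = 2.381×10⁵ seconds.

T₂ ≈ 2.381×10⁵ seconds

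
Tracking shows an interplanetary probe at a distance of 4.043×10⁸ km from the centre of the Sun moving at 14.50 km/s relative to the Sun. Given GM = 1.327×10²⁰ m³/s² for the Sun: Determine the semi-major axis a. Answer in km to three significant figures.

a ≈ 2.97×10⁸ km

r = 4.043×10¹¹ m.
Vis-viva rearranged: 1/a = 2/r − v²/μ = 4.947×10⁻¹² − 1.584×10⁻¹² = 3.362×10⁻¹² m⁻¹.
a = 2.974×10¹¹ m = 2.9740×10⁸ km.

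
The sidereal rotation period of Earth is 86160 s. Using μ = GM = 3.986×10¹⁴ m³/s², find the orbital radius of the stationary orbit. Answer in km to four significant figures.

A synchronous orbit has period T, so by Kepler's third law a = (μT²/4π²)^(1/3).
μT²/4π² = 3.986×10¹⁴ × (8.616×10⁴)² / 39.48 = 7.495×10²² m³.
a = 4.216×10⁷ m = 42163 km.

r_sync ≈ 42160 km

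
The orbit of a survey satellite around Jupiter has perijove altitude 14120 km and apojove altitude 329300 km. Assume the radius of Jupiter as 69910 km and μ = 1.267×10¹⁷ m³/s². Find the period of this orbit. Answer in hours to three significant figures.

r_p = 69910 + 14120 = 84030 km = 8.4030×10⁷ m.
r_a = 69910 + 329300 = 399210 km = 3.9921×10⁸ m.
Semi-major axis a = (r_p + r_a)/2 = (84030 + 3.9921×10⁵)/2 = 2.4162×10⁵ km = 2.416×10⁸ m.
By Kepler's third law T = 2π√(a³/μ) = 2π × 1.055×10⁴ = 6.630×10⁴ s.
= 18.42 hours.

T ≈ 18.4 hours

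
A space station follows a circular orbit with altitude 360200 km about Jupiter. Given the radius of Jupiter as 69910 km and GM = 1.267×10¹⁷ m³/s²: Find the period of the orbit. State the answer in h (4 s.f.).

r = 69910 + 360200 = 430110 km = 4.3011×10⁸ m.
Kepler's third law: T = 2π√(r³/μ) = 2π√((4.301×10⁸)³ / 1.267×10¹⁷).
r³/μ = 6.280×10⁸ s², so T = 2π × 2.506×10⁴ = 1.575×10⁵ s.
Converting: 1.575×10⁵ s ÷ 3600 = 43.74 h.

T ≈ 43.74 h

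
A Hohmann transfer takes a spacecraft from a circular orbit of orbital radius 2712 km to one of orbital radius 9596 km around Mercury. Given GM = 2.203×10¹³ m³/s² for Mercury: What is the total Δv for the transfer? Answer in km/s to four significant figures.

r₁ = 2712 km = 2.712×10⁶ m.
r₂ = 9596 km = 9.596×10⁶ m.
Transfer ellipse a_t = (r₁ + r₂)/2 = 6.154×10⁶ m.
At r₁: circular v_c1 = √(μ/r₁) = 2850 m/s; transfer-periherm v_p = √[μ(2/r₁ − 1/a_t)] = 3559 m/s.
Δv₁ = v_p − v_c1 = 708.9 m/s.
At r₂: circular v_c2 = √(μ/r₂) = 1515 m/s; transfer-apoherm v_a = √[μ(2/r₂ − 1/a_t)] = 1006 m/s.
Δv₂ = v_c2 − v_a = 509.3 m/s.
Total Δv = Δv₁ + Δv₂ = 1218 m/s = 1.218 km/s.

Δv_total ≈ 1.218 km/s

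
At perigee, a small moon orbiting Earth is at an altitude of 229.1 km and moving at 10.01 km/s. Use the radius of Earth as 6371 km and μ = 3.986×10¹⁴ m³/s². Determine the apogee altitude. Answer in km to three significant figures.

apogee altitude ≈ 25800 km

r_p = 6371 + 229.1 = 6600.1 km = 6.600×10⁶ m.
Specific energy ε = v²/2 − μ/r = -1.029×10⁷ J/kg, so a = −μ/(2ε) = 1.936×10⁷ m.
The apsides satisfy r_p + r_a = 2a, so the apogee radius is 2a − r_p = 3.213×10⁷ m = 32125 km.
Apogee altitude = 32125 − 6371 = 25754 km.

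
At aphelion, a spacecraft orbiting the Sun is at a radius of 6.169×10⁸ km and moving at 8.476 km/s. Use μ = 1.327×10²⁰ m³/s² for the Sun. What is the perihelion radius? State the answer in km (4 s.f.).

r_a = 6.169×10¹¹ m.
Specific energy ε = v²/2 − μ/r = -1.792×10⁸ J/kg, so a = −μ/(2ε) = 3.703×10¹¹ m.
The apsides satisfy r_p + r_a = 2a, so the perihelion radius is 2a − r_a = 1.237×10¹¹ m = 1.2367×10⁸ km.

perihelion radius ≈ 1.237×10⁸ km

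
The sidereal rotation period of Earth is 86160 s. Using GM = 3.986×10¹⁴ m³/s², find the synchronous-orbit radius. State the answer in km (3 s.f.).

A synchronous orbit has period T, so by Kepler's third law a = (μT²/4π²)^(1/3).
μT²/4π² = 3.986×10¹⁴ × (8.616×10⁴)² / 39.48 = 7.495×10²² m³.
a = 4.216×10⁷ m = 42163 km.

r_sync ≈ 42200 km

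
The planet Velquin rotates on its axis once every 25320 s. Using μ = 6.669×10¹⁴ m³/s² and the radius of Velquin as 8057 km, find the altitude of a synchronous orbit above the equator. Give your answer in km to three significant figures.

h_sync ≈ 14100 km

A synchronous orbit has period T, so by Kepler's third law a = (μT²/4π²)^(1/3).
μT²/4π² = 6.669×10¹⁴ × (2.532×10⁴)² / 39.48 = 1.083×10²² m³.
a = 2.212×10⁷ m = 22125 km.
Altitude h = a − R = 22125 − 8057 = 14068 km.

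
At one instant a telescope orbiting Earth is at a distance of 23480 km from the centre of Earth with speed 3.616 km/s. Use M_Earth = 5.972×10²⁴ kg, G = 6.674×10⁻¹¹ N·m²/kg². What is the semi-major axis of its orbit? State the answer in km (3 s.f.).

μ = GM = 6.674×10⁻¹¹ × 5.972×10²⁴ = 3.986×10¹⁴ m³/s².
r = 2.348×10⁷ m.
Vis-viva rearranged: 1/a = 2/r − v²/μ = 8.518×10⁻⁸ − 3.281×10⁻⁸ = 5.237×10⁻⁸ m⁻¹.
a = 1.909×10⁷ m = 19094 km.

a ≈ 19100 km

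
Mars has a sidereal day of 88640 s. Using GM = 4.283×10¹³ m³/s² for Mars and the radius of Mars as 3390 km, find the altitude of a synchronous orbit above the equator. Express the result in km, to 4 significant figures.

h_sync ≈ 17040 km

A synchronous orbit has period T, so by Kepler's third law a = (μT²/4π²)^(1/3).
μT²/4π² = 4.283×10¹³ × (8.864×10⁴)² / 39.48 = 8.524×10²¹ m³.
a = 2.043×10⁷ m = 20428 km.
Altitude h = a − R = 20428 − 3390 = 17038 km.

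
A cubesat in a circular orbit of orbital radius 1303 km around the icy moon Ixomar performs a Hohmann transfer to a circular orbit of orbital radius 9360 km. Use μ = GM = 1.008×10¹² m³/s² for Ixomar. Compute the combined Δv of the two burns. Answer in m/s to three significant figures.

r₁ = 1303 km = 1.303×10⁶ m.
r₂ = 9360 km = 9.360×10⁶ m.
Transfer ellipse a_t = (r₁ + r₂)/2 = 5.332×10⁶ m.
At r₁: circular v_c1 = √(μ/r₁) = 879.5 m/s; transfer-periapsis v_p = √[μ(2/r₁ − 1/a_t)] = 1165 m/s.
Δv₁ = v_p − v_c1 = 285.8 m/s.
At r₂: circular v_c2 = √(μ/r₂) = 328.2 m/s; transfer-apoapsis v_a = √[μ(2/r₂ − 1/a_t)] = 162.2 m/s.
Δv₂ = v_c2 − v_a = 165.9 m/s.
Total Δv = Δv₁ + Δv₂ = 451.8 m/s.

Δv_total ≈ 452 m/s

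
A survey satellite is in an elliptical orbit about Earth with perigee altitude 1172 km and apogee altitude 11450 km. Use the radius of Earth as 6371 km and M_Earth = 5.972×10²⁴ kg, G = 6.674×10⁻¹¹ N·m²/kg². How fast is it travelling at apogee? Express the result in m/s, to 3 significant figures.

v ≈ 3650 m/s

μ = GM = 6.674×10⁻¹¹ × 5.972×10²⁴ = 3.986×10¹⁴ m³/s².
r_p = 6371 + 1172 = 7543.0 km = 7.5430×10⁶ m.
r_a = 6371 + 11450 = 17821 km = 1.7821×10⁷ m.
Semi-major axis a = (r_p + r_a)/2 = 12682 km = 1.268×10⁷ m.
Vis-viva: v² = μ(2/r − 1/a) = 3.986×10¹⁴ × (1.122×10⁻⁷ − 7.885×10⁻⁸) = 1.330×10⁷ m²/s².
v = 3647 m/s.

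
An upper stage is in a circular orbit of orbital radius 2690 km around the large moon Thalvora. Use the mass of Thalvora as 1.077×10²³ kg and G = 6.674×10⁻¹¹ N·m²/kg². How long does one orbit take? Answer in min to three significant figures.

T ≈ 172 min

μ = GM = 6.674×10⁻¹¹ × 1.077×10²³ = 7.188×10¹² m³/s².
r = 2690 km = 2.690×10⁶ m.
Kepler's third law: T = 2π√(r³/μ) = 2π√((2.690×10⁶)³ / 7.188×10¹²).
r³/μ = 2.708×10⁶ s², so T = 2π × 1.646×10³ = 1.034×10⁴ s.
Converting: 1.034×10⁴ s ÷ 60.00 = 172.3 min.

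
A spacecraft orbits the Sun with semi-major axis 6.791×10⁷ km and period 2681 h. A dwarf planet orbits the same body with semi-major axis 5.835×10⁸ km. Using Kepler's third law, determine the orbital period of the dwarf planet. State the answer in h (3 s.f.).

T₂ ≈ 67500 h

Kepler's third law: T² ∝ a³, so T₂ = T₁ (a₂/a₁)^(3/2).
a₂/a₁ = 8.592, (a₂/a₁)^(3/2) = 25.19.
T₂ = 2681 × 25.19 = 67520 h.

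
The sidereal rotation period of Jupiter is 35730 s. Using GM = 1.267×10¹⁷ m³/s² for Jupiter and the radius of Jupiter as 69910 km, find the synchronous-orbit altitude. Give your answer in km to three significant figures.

h_sync ≈ 90100 km

A synchronous orbit has period T, so by Kepler's third law a = (μT²/4π²)^(1/3).
μT²/4π² = 1.267×10¹⁷ × (3.573×10⁴)² / 39.48 = 4.097×10²⁴ m³.
a = 1.600×10⁸ m = 1.6002×10⁵ km.
Altitude h = a − R = 1.6002×10⁵ − 69910 = 90105 km.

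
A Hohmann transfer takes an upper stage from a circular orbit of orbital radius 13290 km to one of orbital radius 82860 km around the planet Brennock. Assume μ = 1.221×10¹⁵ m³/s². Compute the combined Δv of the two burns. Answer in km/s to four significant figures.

r₁ = 13290 km = 1.329×10⁷ m.
r₂ = 82860 km = 8.286×10⁷ m.
Transfer ellipse a_t = (r₁ + r₂)/2 = 4.808×10⁷ m.
At r₁: circular v_c1 = √(μ/r₁) = 9585 m/s; transfer-periapsis v_p = √[μ(2/r₁ − 1/a_t)] = 12580 m/s.
Δv₁ = v_p − v_c1 = 2999 m/s.
At r₂: circular v_c2 = √(μ/r₂) = 3839 m/s; transfer-apoapsis v_a = √[μ(2/r₂ − 1/a_t)] = 2018 m/s.
Δv₂ = v_c2 − v_a = 1820 m/s.
Total Δv = Δv₁ + Δv₂ = 4819 m/s = 4.819 km/s.

Δv_total ≈ 4.819 km/s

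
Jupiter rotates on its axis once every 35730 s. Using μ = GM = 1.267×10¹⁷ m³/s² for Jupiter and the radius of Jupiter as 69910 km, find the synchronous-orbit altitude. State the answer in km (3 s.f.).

h_sync ≈ 90100 km

A synchronous orbit has period T, so by Kepler's third law a = (μT²/4π²)^(1/3).
μT²/4π² = 1.267×10¹⁷ × (3.573×10⁴)² / 39.48 = 4.097×10²⁴ m³.
a = 1.600×10⁸ m = 1.6002×10⁵ km.
Altitude h = a − R = 1.6002×10⁵ − 69910 = 90105 km.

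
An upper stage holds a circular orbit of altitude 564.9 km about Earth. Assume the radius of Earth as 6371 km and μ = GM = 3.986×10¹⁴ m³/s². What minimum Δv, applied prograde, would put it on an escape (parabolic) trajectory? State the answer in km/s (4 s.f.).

Δv ≈ 3.140 km/s

r = 6371 + 564.9 = 6935.9 km = 6.9359×10⁶ m.
Circular speed v_c = √(μ/r) = 7581 m/s.
Escape speed v_esc = √(2μ/r) = √2 × v_c = 10720 m/s.
Δv = v_esc − v_c = 3140 m/s = 3.140 km/s.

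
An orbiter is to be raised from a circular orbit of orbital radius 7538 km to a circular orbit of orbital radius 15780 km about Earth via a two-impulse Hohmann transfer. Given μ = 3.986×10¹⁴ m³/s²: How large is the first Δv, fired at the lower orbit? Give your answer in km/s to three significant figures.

r₁ = 7538 km = 7.538×10⁶ m.
r₂ = 15780 km = 1.578×10⁷ m.
Transfer ellipse a_t = (r₁ + r₂)/2 = 1.166×10⁷ m.
At r₁: circular v_c1 = √(μ/r₁) = 7272 m/s; transfer-perigee v_p = √[μ(2/r₁ − 1/a_t)] = 8460 m/s.
Δv₁ = v_p − v_c1 = 1188 m/s.
= 1.188 km/s.

Δv ≈ 1.19 km/s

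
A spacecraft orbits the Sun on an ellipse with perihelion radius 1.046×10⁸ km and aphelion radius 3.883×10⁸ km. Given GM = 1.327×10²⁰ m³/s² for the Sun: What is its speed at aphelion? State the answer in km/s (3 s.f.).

v ≈ 12.0 km/s

Semi-major axis a = (r_p + r_a)/2 = 2.4645×10⁸ km = 2.464×10¹¹ m.
Vis-viva: v² = μ(2/r − 1/a) = 1.327×10²⁰ × (5.151×10⁻¹² − 4.058×10⁻¹²) = 1.450×10⁸ m²/s².
v = 12040 m/s = 12.04 km/s.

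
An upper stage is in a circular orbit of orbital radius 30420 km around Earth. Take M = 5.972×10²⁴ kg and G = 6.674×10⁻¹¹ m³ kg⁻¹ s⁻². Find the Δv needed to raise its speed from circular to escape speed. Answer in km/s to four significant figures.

μ = GM = 6.674×10⁻¹¹ × 5.972×10²⁴ = 3.986×10¹⁴ m³/s².
r = 30420 km = 3.042×10⁷ m.
Circular speed v_c = √(μ/r) = 3620 m/s.
Escape speed v_esc = √(2μ/r) = √2 × v_c = 5119 m/s.
Δv = v_esc − v_c = 1499 m/s = 1.499 km/s.

Δv ≈ 1.499 km/s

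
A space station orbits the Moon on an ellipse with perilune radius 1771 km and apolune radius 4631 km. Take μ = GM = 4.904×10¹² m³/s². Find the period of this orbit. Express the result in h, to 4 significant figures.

T ≈ 4.514 h

Semi-major axis a = (r_p + r_a)/2 = (1771.0 + 4631.0)/2 = 3201.0 km = 3.201×10⁶ m.
By Kepler's third law T = 2π√(a³/μ) = 2π × 2.586×10³ = 1.625×10⁴ s.
= 4.514 h.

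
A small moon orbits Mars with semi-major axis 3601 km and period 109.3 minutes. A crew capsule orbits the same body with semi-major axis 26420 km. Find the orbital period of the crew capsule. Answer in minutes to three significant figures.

T₂ ≈ 2170 minutes

Kepler's third law: T² ∝ a³, so T₂ = T₁ (a₂/a₁)^(3/2).
a₂/a₁ = 7.337, (a₂/a₁)^(3/2) = 19.87.
T₂ = 109.3 × 19.87 = 2172 minutes.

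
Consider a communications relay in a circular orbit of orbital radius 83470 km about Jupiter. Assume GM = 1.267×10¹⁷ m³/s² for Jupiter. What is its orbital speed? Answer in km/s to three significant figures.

r = 83470 km = 8.347×10⁷ m.
For a circular orbit v = √(μ/r) = √(1.267×10¹⁷ / 8.347×10⁷) = √(1.518×10⁹) = 38960 m/s.
That is 38.96 km/s.

v ≈ 39.0 km/s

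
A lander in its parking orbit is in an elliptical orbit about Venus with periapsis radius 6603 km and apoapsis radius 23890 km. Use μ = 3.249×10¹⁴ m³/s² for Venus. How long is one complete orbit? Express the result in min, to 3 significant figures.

Semi-major axis a = (r_p + r_a)/2 = (6603.0 + 23890)/2 = 15246 km = 1.525×10⁷ m.
By Kepler's third law T = 2π√(a³/μ) = 2π × 3.303×10³ = 2.075×10⁴ s.
= 345.9 min.

T ≈ 346 min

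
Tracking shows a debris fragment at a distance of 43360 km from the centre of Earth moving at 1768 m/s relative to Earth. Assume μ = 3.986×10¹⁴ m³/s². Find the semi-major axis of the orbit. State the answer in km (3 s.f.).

a ≈ 26100 km

r = 4.336×10⁷ m.
Vis-viva rearranged: 1/a = 2/r − v²/μ = 4.613×10⁻⁸ − 7.842×10⁻⁹ = 3.828×10⁻⁸ m⁻¹.
a = 2.612×10⁷ m = 26121 km.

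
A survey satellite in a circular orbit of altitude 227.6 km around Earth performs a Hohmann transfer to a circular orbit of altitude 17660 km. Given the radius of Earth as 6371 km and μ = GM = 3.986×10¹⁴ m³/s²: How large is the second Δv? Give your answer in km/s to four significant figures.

r₁ = 6371 + 227.6 = 6598.6 km = 6.5986×10⁶ m.
r₂ = 6371 + 17660 = 24031 km = 2.4031×10⁷ m.
Transfer ellipse a_t = (r₁ + r₂)/2 = 1.531×10⁷ m.
At r₁: circular v_c1 = √(μ/r₁) = 7772 m/s; transfer-perigee v_p = √[μ(2/r₁ − 1/a_t)] = 9736 m/s.
At r₂: circular v_c2 = √(μ/r₂) = 4073 m/s; transfer-apogee v_a = √[μ(2/r₂ − 1/a_t)] = 2673 m/s.
Δv₂ = v_c2 − v_a = 1399 m/s.
= 1.399 km/s.

Δv ≈ 1.399 km/s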